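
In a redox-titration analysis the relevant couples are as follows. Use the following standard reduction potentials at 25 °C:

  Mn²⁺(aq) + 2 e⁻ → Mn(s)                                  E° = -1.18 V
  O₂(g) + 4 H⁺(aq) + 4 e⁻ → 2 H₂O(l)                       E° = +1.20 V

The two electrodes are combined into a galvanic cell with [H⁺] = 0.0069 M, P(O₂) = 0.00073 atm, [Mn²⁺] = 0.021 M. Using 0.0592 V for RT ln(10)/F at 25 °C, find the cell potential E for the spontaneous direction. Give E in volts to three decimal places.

O₂/H₂O is the cathode (higher E°), Mn²⁺/Mn the anode: E°cell = +1.20 − (-1.18) = +2.38 V, n = 4.
Overall: O₂(g) + 4 H⁺(aq) + 2 Mn(s) → 2 H₂O(l) + 2 Mn²⁺(aq)
Q = [Mn²⁺]^2 / (P(O₂)·[H⁺]^4); log Q = 8.426.
E = E° − (0.0592/n) log Q = +2.38 − (0.0592/4)(8.426) = +2.255 V.

+2.255 V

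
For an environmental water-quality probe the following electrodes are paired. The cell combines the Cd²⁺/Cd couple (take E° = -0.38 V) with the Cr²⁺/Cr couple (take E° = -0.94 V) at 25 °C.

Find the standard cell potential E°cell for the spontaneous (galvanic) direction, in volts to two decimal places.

+0.56 V

The Cd²⁺/Cd couple has the higher reduction potential, so it is the cathode; Cr²⁺/Cr is oxidised at the anode.
E°cell = E°(cathode) − E°(anode) = (-0.38) − (-0.94) = +0.56 V.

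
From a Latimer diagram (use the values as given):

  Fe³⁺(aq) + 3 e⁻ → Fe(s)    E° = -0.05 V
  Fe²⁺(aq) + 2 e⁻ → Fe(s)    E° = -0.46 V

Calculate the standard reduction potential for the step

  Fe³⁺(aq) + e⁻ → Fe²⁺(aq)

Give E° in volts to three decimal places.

+0.770 V

Sequential free energies add, so n₃E°₃ = n₁E°₁ + n₂E°₂.
With n₃ = 3, and the known step contributing 2×(-0.46) V, the unknown satisfies 1·E° = 3×(-0.05) − 2×(-0.46) = +0.770.
E° = +0.770 / 1 = +0.770 V.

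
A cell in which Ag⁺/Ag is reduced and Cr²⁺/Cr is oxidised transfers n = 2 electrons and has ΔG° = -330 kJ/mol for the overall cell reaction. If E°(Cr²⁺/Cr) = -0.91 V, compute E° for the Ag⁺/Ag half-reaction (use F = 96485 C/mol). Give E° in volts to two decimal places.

E°cell = −ΔG°/(nF) = −(-330×10³)/((2)(96485)) = +1.710 V.
Since Ag⁺/Ag is the cathode and Cr²⁺/Cr the anode, E°cell = E°(Ag⁺/Ag) − E°(Cr²⁺/Cr).
So E°(Ag⁺/Ag) = E°cell + E°(Cr²⁺/Cr) = +1.710 + (-0.91) = +0.80 V.

+0.80 V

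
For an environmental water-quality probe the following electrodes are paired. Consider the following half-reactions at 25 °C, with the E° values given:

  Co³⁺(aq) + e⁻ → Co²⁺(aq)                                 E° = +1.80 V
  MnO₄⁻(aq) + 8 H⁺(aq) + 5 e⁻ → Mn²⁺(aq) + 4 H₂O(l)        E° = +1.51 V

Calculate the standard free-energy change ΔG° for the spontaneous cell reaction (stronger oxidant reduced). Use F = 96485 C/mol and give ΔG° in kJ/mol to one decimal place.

Co³⁺/Co²⁺ (E° = +1.80 V) is the cathode; MnO₄⁻/Mn²⁺ (E° = +1.51 V) is the anode, so E°cell = +0.29 V.
Balancing electrons gives n = 5 (lcm of 1 and 5).
ΔG° = −nFE° = −(5)(96485)(+0.29) = -139,903 J = -139.9 kJ/mol.

-139.9 kJ/mol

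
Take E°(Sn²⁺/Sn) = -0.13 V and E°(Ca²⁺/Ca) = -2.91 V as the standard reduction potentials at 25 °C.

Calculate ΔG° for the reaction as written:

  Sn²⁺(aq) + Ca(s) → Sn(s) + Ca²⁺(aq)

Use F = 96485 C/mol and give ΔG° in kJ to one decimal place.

As written, Sn²⁺/Sn is reduced (cathode) and Ca²⁺/Ca is oxidised (anode), so E°cell = (-0.13) − (-2.91) = +2.78 V.
Balancing electrons gives n = 2.
ΔG° = −nFE° = −(2)(96485)(+2.78) = -536,457 J = -536.5 kJ.

-536.5 kJ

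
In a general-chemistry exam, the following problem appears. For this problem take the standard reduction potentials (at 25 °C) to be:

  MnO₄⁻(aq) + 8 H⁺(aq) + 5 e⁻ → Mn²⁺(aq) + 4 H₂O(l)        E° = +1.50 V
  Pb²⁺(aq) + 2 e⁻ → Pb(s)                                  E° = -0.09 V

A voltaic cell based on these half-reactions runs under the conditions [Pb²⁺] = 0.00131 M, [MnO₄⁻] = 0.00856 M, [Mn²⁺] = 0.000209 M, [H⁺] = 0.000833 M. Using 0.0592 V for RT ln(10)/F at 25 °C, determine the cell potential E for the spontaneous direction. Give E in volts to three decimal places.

MnO₄⁻/Mn²⁺ is the cathode (higher E°), Pb²⁺/Pb the anode: E°cell = +1.50 − (-0.09) = +1.59 V, n = 10.
Overall: 2 MnO₄⁻(aq) + 16 H⁺(aq) + 5 Pb(s) → 2 Mn²⁺(aq) + 8 H₂O(l) + 5 Pb²⁺(aq)
Q = [Mn²⁺]^2·[Pb²⁺]^5 / ([MnO₄⁻]^2·[H⁺]^16); log Q = 31.631.
E = E° − (0.0592/n) log Q = +1.59 − (0.0592/10)(31.631) = +1.403 V.

+1.403 V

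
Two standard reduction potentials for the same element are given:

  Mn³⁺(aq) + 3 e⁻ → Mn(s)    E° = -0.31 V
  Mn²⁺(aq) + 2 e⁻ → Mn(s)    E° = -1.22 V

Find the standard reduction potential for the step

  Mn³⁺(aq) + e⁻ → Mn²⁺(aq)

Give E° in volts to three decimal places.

+1.510 V

Sequential free energies add, so n₃E°₃ = n₁E°₁ + n₂E°₂.
With n₃ = 3, and the known step contributing 2×(-1.22) V, the unknown satisfies 1·E° = 3×(-0.31) − 2×(-1.22) = +1.510.
E° = +1.510 / 1 = +1.510 V.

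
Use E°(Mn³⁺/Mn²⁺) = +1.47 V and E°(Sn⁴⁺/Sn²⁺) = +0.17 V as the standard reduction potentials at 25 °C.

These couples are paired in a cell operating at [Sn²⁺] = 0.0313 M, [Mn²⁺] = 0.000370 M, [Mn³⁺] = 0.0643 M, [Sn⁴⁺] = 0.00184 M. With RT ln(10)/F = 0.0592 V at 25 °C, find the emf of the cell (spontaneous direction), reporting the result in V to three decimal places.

Mn³⁺/Mn²⁺ is the cathode (higher E°), Sn⁴⁺/Sn²⁺ the anode: E°cell = +1.47 − (+0.17) = +1.30 V, n = 2.
Overall: 2 Mn³⁺(aq) + Sn²⁺(aq) → 2 Mn²⁺(aq) + Sn⁴⁺(aq)
Q = [Mn²⁺]^2·[Sn⁴⁺] / ([Mn³⁺]^2·[Sn²⁺]); log Q = -5.711.
E = E° − (0.0592/n) log Q = +1.30 − (0.0592/2)(-5.711) = +1.469 V.

+1.469 V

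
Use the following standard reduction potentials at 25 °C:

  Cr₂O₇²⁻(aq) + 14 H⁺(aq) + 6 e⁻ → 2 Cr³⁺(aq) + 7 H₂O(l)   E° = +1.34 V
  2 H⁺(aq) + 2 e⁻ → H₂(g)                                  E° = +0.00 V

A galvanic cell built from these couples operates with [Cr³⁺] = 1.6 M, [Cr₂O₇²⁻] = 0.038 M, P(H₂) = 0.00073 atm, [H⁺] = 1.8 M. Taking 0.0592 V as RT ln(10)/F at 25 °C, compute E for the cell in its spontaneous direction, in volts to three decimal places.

+1.249 V

Cr₂O₇²⁻/Cr³⁺ is the cathode (higher E°), H⁺/H₂ the anode: E°cell = +1.34 − (+0.00) = +1.34 V, n = 6.
Overall: Cr₂O₇²⁻(aq) + 8 H⁺(aq) + 3 H₂(g) → 2 Cr³⁺(aq) + 7 H₂O(l)
Q = [Cr³⁺]^2 / ([Cr₂O₇²⁻]·[H⁺]^8·P(H₂)^3); log Q = 9.196.
E = E° − (0.0592/n) log Q = +1.34 − (0.0592/6)(9.196) = +1.249 V.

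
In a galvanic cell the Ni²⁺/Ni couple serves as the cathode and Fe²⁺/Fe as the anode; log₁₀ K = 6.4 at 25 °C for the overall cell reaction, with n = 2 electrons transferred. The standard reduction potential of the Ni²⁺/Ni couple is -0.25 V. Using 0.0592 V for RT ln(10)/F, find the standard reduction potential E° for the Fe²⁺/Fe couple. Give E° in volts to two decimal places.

E°cell = (0.0592/n)·log K = (0.0592/2)(6.4) = +0.189 V.
Since Ni²⁺/Ni is the cathode and Fe²⁺/Fe the anode, E°cell = E°(Ni²⁺/Ni) − E°(Fe²⁺/Fe).
So E°(Fe²⁺/Fe) = E°(Ni²⁺/Ni) − E°cell = (-0.25) − (+0.189) = -0.44 V.

-0.44 V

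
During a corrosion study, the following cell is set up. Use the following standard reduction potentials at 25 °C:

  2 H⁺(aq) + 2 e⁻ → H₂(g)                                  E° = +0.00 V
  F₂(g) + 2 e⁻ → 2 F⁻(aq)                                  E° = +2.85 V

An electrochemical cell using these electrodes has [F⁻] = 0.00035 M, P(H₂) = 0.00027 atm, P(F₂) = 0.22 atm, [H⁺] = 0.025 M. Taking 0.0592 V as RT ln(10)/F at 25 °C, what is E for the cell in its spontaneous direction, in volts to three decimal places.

+3.024 V

F₂/F⁻ is the cathode (higher E°), H⁺/H₂ the anode: E°cell = +2.85 − (+0.00) = +2.85 V, n = 2.
Overall: F₂(g) + H₂(g) → 2 F⁻(aq) + 2 H⁺(aq)
Q = [F⁻]^2·[H⁺]^2 / (P(F₂)·P(H₂)); log Q = -5.890.
E = E° − (0.0592/n) log Q = +2.85 − (0.0592/2)(-5.890) = +3.024 V.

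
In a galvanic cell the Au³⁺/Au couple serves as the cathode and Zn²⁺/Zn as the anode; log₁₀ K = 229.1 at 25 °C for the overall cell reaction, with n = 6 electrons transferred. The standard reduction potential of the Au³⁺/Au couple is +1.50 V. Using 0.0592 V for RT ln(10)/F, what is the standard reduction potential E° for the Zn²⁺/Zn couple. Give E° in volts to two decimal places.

-0.76 V

E°cell = (0.0592/n)·log K = (0.0592/6)(229.1) = +2.260 V.
Since Au³⁺/Au is the cathode and Zn²⁺/Zn the anode, E°cell = E°(Au³⁺/Au) − E°(Zn²⁺/Zn).
So E°(Zn²⁺/Zn) = E°(Au³⁺/Au) − E°cell = (+1.50) − (+2.260) = -0.76 V.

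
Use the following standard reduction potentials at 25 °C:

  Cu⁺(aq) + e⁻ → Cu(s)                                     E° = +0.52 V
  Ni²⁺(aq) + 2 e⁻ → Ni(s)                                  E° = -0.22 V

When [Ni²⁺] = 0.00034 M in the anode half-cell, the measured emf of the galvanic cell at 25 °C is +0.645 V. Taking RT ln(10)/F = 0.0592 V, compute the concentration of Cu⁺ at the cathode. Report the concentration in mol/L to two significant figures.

0.00046 M

Cu⁺/Cu is the cathode, Ni²⁺/Ni the anode: E°cell = +0.74 V, n = 2.
Overall reaction: 2 Cu⁺(aq) + Ni(s) → 2 Cu(s) + Ni²⁺(aq); Q = [Ni²⁺]^1/[Cu⁺]^2.
From E = E° − (0.0592/n) log Q: log Q = (E° − E)·n/0.0592 = (+0.74 − (+0.645))·2/0.0592 = 3.2095.
So 2·log[Cu⁺] = 1·log(0.00034) − log Q = -3.4685 − (3.2095) = -6.6780; log[Cu⁺] = -6.6780 / 2 = -3.3390; [Cu⁺] = 10^(-3.3390) ≈ 0.00046 M.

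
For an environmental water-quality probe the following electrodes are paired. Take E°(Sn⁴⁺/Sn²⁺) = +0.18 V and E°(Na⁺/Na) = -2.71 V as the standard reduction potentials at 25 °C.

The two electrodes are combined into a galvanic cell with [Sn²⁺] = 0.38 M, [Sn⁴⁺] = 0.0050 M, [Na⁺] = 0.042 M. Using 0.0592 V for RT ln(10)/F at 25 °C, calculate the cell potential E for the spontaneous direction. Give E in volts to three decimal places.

+2.916 V

Sn⁴⁺/Sn²⁺ is the cathode (higher E°), Na⁺/Na the anode: E°cell = +0.18 − (-2.71) = +2.89 V, n = 2.
Overall: Sn⁴⁺(aq) + 2 Na(s) → Sn²⁺(aq) + 2 Na⁺(aq)
Q = [Sn²⁺]·[Na⁺]^2 / ([Sn⁴⁺]); log Q = -0.873.
E = E° − (0.0592/n) log Q = +2.89 − (0.0592/2)(-0.873) = +2.916 V.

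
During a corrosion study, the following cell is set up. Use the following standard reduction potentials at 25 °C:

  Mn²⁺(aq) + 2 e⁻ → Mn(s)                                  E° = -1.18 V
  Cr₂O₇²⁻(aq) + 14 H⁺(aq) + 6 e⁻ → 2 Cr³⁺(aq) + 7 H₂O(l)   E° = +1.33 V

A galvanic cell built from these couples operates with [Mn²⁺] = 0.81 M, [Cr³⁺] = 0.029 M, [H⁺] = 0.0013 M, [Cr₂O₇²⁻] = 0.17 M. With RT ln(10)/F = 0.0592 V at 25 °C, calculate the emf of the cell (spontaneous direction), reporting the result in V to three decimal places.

Cr₂O₇²⁻/Cr³⁺ is the cathode (higher E°), Mn²⁺/Mn the anode: E°cell = +1.33 − (-1.18) = +2.51 V, n = 6.
Overall: Cr₂O₇²⁻(aq) + 14 H⁺(aq) + 3 Mn(s) → 2 Cr³⁺(aq) + 7 H₂O(l) + 3 Mn²⁺(aq)
Q = [Cr³⁺]^2·[Mn²⁺]^3 / ([Cr₂O₇²⁻]·[H⁺]^14); log Q = 37.825.
E = E° − (0.0592/n) log Q = +2.51 − (0.0592/6)(37.825) = +2.137 V.

+2.137 V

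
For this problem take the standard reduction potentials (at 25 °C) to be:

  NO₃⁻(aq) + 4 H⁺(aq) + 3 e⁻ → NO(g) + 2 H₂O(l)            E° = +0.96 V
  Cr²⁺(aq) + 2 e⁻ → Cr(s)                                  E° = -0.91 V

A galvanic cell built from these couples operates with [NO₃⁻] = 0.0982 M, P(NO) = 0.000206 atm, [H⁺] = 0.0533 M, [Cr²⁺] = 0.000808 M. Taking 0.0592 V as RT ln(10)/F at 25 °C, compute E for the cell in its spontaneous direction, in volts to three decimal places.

+1.914 V

NO₃⁻/NO is the cathode (higher E°), Cr²⁺/Cr the anode: E°cell = +0.96 − (-0.91) = +1.87 V, n = 6.
Overall: 2 NO₃⁻(aq) + 8 H⁺(aq) + 3 Cr(s) → 2 NO(g) + 4 H₂O(l) + 3 Cr²⁺(aq)
Q = P(NO)^2·[Cr²⁺]^3 / ([NO₃⁻]^2·[H⁺]^8); log Q = -4.448.
E = E° − (0.0592/n) log Q = +1.87 − (0.0592/6)(-4.448) = +1.914 V.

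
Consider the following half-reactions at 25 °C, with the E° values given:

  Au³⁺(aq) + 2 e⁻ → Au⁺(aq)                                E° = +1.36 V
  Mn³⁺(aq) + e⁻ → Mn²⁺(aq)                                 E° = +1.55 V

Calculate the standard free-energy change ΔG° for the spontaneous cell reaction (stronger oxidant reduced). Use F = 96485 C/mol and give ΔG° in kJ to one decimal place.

-36.7 kJ

Mn³⁺/Mn²⁺ (E° = +1.55 V) is the cathode; Au³⁺/Au⁺ (E° = +1.36 V) is the anode, so E°cell = +0.19 V.
Balancing electrons gives n = 2 (lcm of 1 and 2).
ΔG° = −nFE° = −(2)(96485)(+0.19) = -36,664 J = -36.7 kJ.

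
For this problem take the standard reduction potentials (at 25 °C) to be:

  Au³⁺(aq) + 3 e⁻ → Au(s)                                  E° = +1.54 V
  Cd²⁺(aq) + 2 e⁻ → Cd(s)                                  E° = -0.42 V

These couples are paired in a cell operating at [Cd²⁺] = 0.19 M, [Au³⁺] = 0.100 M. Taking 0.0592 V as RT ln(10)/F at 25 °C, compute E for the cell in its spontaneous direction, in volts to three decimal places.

Au³⁺/Au is the cathode (higher E°), Cd²⁺/Cd the anode: E°cell = +1.54 − (-0.42) = +1.96 V, n = 6.
Overall: 2 Au³⁺(aq) + 3 Cd(s) → 2 Au(s) + 3 Cd²⁺(aq)
Q = [Cd²⁺]^3 / ([Au³⁺]^2); log Q = -0.164.
E = E° − (0.0592/n) log Q = +1.96 − (0.0592/6)(-0.164) = +1.962 V.

+1.962 V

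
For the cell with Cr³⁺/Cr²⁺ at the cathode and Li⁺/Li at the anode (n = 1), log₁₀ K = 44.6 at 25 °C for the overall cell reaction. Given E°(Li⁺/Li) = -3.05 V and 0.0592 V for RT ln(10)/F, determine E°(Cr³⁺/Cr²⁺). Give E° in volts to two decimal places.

E°cell = (0.0592/n)·log K = (0.0592/1)(44.6) = +2.640 V.
Since Cr³⁺/Cr²⁺ is the cathode and Li⁺/Li the anode, E°cell = E°(Cr³⁺/Cr²⁺) − E°(Li⁺/Li).
So E°(Cr³⁺/Cr²⁺) = E°cell + E°(Li⁺/Li) = +2.640 + (-3.05) = -0.41 V.

-0.41 V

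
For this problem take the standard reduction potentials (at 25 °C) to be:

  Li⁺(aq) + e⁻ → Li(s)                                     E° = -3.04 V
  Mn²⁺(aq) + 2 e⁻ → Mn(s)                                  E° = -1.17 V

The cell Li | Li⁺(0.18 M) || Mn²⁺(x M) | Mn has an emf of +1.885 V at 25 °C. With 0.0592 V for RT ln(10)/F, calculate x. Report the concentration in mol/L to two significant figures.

Mn²⁺/Mn is the cathode, Li⁺/Li the anode: E°cell = +1.87 V, n = 2.
Overall reaction: Mn²⁺(aq) + 2 Li(s) → Mn(s) + 2 Li⁺(aq); Q = [Li⁺]^2/[Mn²⁺]^1.
From E = E° − (0.0592/n) log Q: log Q = (E° − E)·n/0.0592 = (+1.87 − (+1.885))·2/0.0592 = -0.5068.
So 1·log[Mn²⁺] = 2·log(0.18) − log Q = -1.4895 − (-0.5068) = -0.9827; [Mn²⁺] = 10^(-0.9827) ≈ 0.10 M.

0.10 M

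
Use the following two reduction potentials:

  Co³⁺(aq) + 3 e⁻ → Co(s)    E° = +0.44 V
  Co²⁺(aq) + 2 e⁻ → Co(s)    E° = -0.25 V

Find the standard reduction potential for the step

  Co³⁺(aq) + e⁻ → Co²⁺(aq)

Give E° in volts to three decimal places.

+1.820 V

Sequential free energies add, so n₃E°₃ = n₁E°₁ + n₂E°₂.
With n₃ = 3, and the known step contributing 2×(-0.25) V, the unknown satisfies 1·E° = 3×(+0.44) − 2×(-0.25) = +1.820.
E° = +1.820 / 1 = +1.820 V.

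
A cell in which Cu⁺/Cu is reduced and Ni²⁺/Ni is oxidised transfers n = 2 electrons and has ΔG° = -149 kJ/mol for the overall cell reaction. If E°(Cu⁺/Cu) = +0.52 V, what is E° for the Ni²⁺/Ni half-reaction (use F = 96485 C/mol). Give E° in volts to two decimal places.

E°cell = −ΔG°/(nF) = −(-149×10³)/((2)(96485)) = +0.772 V.
Since Cu⁺/Cu is the cathode and Ni²⁺/Ni the anode, E°cell = E°(Cu⁺/Cu) − E°(Ni²⁺/Ni).
So E°(Ni²⁺/Ni) = E°(Cu⁺/Cu) − E°cell = (+0.52) − (+0.772) = -0.25 V.

-0.25 V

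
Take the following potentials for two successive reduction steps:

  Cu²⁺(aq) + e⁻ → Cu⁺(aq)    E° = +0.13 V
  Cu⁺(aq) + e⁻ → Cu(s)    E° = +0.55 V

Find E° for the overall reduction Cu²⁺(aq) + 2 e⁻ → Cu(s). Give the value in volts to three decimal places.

+0.340 V

Since ΔG° = −nFE° is additive over sequential reductions, n₃E°₃ = n₁E°₁ + n₂E°₂.
E°₃ = (1×+0.13 + 1×+0.55) / 2 = (+0.680) / 2 = +0.340 V.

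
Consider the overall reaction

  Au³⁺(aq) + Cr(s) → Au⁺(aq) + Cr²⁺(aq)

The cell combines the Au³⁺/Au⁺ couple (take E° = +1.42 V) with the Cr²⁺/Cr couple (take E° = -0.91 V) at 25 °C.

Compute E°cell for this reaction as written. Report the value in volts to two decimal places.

+2.33 V

The Au³⁺/Au⁺ couple has the higher reduction potential, so it is the cathode; Cr²⁺/Cr is oxidised at the anode.
E°cell = E°(cathode) − E°(anode) = (+1.42) − (-0.91) = +2.33 V.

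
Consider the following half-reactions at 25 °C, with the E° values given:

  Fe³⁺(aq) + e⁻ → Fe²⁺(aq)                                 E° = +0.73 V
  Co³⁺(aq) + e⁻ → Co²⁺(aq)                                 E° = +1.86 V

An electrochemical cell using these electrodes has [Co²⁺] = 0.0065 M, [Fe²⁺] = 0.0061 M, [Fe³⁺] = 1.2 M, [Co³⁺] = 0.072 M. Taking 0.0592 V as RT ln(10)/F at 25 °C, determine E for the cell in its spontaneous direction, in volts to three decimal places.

+1.056 V

Co³⁺/Co²⁺ is the cathode (higher E°), Fe³⁺/Fe²⁺ the anode: E°cell = +1.86 − (+0.73) = +1.13 V, n = 1.
Overall: Co³⁺(aq) + Fe²⁺(aq) → Co²⁺(aq) + Fe³⁺(aq)
Q = [Co²⁺]·[Fe³⁺] / ([Co³⁺]·[Fe²⁺]); log Q = 1.249.
E = E° − (0.0592/n) log Q = +1.13 − (0.0592/1)(1.249) = +1.056 V.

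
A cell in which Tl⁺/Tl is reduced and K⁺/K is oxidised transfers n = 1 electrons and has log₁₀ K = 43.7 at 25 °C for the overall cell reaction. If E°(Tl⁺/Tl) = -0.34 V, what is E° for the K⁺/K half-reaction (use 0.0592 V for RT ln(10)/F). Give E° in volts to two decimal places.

-2.93 V

E°cell = (0.0592/n)·log K = (0.0592/1)(43.7) = +2.587 V.
Since Tl⁺/Tl is the cathode and K⁺/K the anode, E°cell = E°(Tl⁺/Tl) − E°(K⁺/K).
So E°(K⁺/K) = E°(Tl⁺/Tl) − E°cell = (-0.34) − (+2.587) = -2.93 V.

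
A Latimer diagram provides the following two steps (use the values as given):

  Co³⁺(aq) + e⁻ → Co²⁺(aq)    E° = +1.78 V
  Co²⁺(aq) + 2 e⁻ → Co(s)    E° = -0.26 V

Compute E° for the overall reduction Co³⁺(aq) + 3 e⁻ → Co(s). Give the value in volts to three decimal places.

Adding the free-energy changes (−nFE°) of the two steps gives −n₃FE°₃ = −n₁FE°₁ − n₂FE°₂.
E°₃ = (1×+1.78 + 2×-0.26) / 3 = (+1.260) / 3 = +0.420 V.

+0.420 V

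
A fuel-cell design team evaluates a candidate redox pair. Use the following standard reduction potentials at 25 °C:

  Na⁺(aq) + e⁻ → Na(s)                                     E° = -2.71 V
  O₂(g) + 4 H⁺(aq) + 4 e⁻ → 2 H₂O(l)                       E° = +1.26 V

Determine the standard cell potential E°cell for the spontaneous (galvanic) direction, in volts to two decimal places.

+3.97 V

The O₂/H₂O couple has the higher reduction potential, so it is the cathode; Na⁺/Na is oxidised at the anode.
E°cell = E°(cathode) − E°(anode) = (+1.26) − (-2.71) = +3.97 V.
Since E°cell > 0, the reaction is spontaneous under standard conditions.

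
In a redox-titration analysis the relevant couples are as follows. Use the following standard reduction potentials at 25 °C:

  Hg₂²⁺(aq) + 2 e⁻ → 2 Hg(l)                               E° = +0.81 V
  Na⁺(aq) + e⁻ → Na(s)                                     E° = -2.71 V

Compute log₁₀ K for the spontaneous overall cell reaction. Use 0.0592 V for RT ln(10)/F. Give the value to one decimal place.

118.9

Cathode: Hg₂²⁺/Hg; anode: Na⁺/Na. E°cell = +3.52 V, n = 2.
log K = nE°cell / 0.0592 = (2)(+3.52) / 0.0592 = 118.9.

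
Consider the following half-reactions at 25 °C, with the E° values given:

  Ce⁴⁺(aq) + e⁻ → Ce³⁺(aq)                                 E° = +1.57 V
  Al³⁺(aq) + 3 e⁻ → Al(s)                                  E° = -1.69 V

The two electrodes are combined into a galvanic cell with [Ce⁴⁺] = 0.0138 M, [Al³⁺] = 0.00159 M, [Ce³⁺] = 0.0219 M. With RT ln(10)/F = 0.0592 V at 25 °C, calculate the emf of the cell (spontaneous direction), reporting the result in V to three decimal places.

Ce⁴⁺/Ce³⁺ is the cathode (higher E°), Al³⁺/Al the anode: E°cell = +1.57 − (-1.69) = +3.26 V, n = 3.
Overall: 3 Ce⁴⁺(aq) + Al(s) → 3 Ce³⁺(aq) + Al³⁺(aq)
Q = [Ce³⁺]^3·[Al³⁺] / ([Ce⁴⁺]^3); log Q = -2.197.
E = E° − (0.0592/n) log Q = +3.26 − (0.0592/3)(-2.197) = +3.303 V.

+3.303 V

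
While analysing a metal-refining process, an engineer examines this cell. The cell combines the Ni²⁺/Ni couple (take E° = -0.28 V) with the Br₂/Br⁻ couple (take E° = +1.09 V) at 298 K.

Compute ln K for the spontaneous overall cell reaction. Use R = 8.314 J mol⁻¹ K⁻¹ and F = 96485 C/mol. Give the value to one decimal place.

Cathode: Br₂/Br⁻; anode: Ni²⁺/Ni. E°cell = (+1.09) − (-0.28) = +1.37 V, with n = 2.
ΔG° = −nFE° = −RT ln K, so ln K = nFE°/(RT) = (2)(96485)(+1.37) / ((8.314)(298)) = 106.705.

106.7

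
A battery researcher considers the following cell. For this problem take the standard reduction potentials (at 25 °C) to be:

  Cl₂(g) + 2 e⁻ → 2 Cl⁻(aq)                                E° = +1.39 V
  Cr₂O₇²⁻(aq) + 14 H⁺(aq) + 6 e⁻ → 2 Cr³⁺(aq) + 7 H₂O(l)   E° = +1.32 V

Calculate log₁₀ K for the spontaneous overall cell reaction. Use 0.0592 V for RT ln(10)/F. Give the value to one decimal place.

Cathode: Cl₂/Cl⁻; anode: Cr₂O₇²⁻/Cr³⁺. E°cell = +0.07 V, n = 6.
log K = nE°cell / 0.0592 = (6)(+0.07) / 0.0592 = 7.1.

7.1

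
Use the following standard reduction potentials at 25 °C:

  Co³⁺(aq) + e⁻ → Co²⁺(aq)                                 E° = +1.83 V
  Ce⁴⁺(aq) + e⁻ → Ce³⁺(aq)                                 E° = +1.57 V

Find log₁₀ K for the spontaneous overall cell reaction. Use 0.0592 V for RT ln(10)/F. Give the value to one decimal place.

4.4

Cathode: Co³⁺/Co²⁺; anode: Ce⁴⁺/Ce³⁺. E°cell = +0.26 V, n = 1.
log K = nE°cell / 0.0592 = (1)(+0.26) / 0.0592 = 4.4.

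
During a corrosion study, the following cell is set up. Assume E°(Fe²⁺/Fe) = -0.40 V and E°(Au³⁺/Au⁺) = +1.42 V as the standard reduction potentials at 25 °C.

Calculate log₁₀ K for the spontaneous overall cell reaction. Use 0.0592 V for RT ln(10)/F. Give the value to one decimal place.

Cathode: Au³⁺/Au⁺; anode: Fe²⁺/Fe. E°cell = +1.82 V, n = 2.
log K = nE°cell / 0.0592 = (2)(+1.82) / 0.0592 = 61.5.

61.5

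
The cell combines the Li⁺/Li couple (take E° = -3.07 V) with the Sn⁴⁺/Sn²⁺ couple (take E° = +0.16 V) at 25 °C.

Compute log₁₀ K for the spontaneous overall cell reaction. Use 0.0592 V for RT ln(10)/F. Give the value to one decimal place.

Cathode: Sn⁴⁺/Sn²⁺; anode: Li⁺/Li. E°cell = +3.23 V, n = 2.
log K = nE°cell / 0.0592 = (2)(+3.23) / 0.0592 = 109.1.

109.1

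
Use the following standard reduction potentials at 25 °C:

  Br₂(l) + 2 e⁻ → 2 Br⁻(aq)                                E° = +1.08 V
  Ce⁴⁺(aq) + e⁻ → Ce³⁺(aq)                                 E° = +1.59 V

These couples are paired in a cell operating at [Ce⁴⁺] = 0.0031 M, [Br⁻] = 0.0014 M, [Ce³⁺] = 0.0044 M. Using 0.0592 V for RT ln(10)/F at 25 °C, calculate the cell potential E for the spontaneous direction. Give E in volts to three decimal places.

Ce⁴⁺/Ce³⁺ is the cathode (higher E°), Br₂/Br⁻ the anode: E°cell = +1.59 − (+1.08) = +0.51 V, n = 2.
Overall: 2 Ce⁴⁺(aq) + 2 Br⁻(aq) → 2 Ce³⁺(aq) + Br₂(l)
Q = [Ce³⁺]^2 / ([Ce⁴⁺]^2·[Br⁻]^2); log Q = 6.012.
E = E° − (0.0592/n) log Q = +0.51 − (0.0592/2)(6.012) = +0.332 V.

+0.332 V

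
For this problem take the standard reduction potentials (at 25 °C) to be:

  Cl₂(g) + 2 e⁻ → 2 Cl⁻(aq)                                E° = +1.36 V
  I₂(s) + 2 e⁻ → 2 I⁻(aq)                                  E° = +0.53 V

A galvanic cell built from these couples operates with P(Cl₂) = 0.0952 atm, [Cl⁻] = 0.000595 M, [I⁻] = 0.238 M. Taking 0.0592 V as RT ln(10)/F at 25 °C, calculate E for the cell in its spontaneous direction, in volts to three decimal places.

+0.954 V

Cl₂/Cl⁻ is the cathode (higher E°), I₂/I⁻ the anode: E°cell = +1.36 − (+0.53) = +0.83 V, n = 2.
Overall: Cl₂(g) + 2 I⁻(aq) → 2 Cl⁻(aq) + I₂(s)
Q = [Cl⁻]^2 / (P(Cl₂)·[I⁻]^2); log Q = -4.183.
E = E° − (0.0592/n) log Q = +0.83 − (0.0592/2)(-4.183) = +0.954 V.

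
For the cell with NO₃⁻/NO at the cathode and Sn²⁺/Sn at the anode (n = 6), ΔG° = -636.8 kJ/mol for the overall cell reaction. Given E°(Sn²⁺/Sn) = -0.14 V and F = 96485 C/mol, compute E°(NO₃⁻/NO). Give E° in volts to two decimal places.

+0.96 V

E°cell = −ΔG°/(nF) = −(-636.8×10³)/((6)(96485)) = +1.100 V.
Since NO₃⁻/NO is the cathode and Sn²⁺/Sn the anode, E°cell = E°(NO₃⁻/NO) − E°(Sn²⁺/Sn).
So E°(NO₃⁻/NO) = E°cell + E°(Sn²⁺/Sn) = +1.100 + (-0.14) = +0.96 V.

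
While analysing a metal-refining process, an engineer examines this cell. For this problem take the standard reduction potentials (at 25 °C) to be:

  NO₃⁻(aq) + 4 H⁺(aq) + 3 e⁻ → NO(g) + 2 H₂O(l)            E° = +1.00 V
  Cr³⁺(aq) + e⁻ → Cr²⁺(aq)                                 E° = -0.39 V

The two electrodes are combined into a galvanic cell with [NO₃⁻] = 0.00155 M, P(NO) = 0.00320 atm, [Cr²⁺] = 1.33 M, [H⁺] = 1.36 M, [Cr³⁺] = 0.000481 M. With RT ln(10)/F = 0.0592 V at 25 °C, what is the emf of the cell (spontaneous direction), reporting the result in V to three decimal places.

NO₃⁻/NO is the cathode (higher E°), Cr³⁺/Cr²⁺ the anode: E°cell = +1.00 − (-0.39) = +1.39 V, n = 3.
Overall: NO₃⁻(aq) + 4 H⁺(aq) + 3 Cr²⁺(aq) → NO(g) + 2 H₂O(l) + 3 Cr³⁺(aq)
Q = P(NO)·[Cr³⁺]^3 / ([NO₃⁻]·[H⁺]^4·[Cr²⁺]^3); log Q = -10.544.
E = E° − (0.0592/n) log Q = +1.39 − (0.0592/3)(-10.544) = +1.598 V.

+1.598 V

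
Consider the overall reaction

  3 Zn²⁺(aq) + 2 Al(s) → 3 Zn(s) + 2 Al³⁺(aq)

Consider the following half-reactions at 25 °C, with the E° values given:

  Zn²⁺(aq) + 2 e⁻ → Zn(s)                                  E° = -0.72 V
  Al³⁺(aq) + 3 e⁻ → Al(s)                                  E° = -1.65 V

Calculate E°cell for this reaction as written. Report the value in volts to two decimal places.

The Zn²⁺/Zn couple has the higher reduction potential, so it is the cathode; Al³⁺/Al is oxidised at the anode.
E°cell = E°(cathode) − E°(anode) = (-0.72) − (-1.65) = +0.93 V.

+0.93 V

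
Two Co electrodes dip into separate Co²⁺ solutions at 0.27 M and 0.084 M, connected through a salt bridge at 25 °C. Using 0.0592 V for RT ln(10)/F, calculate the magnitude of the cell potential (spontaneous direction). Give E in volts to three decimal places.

For a concentration cell E°cell = 0. The 0.27 M side is the cathode (reduction is favoured where [Co²⁺] is higher).
With n = 2, E = −(0.0592/2) log([Co²⁺]ₐₙ/[Co²⁺]꜀ₐₜ) = −(0.0592/2) log(0.084/0.27) = −(0.0592/2)(-0.507) = +0.015 V.

+0.015 V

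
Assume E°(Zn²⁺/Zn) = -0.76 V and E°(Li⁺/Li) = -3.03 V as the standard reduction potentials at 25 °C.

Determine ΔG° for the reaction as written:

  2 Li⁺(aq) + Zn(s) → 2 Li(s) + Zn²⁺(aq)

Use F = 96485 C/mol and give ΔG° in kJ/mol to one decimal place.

+438.0 kJ/mol

As written, Li⁺/Li is reduced (cathode) and Zn²⁺/Zn is oxidised (anode), so E°cell = (-3.03) − (-0.76) = -2.27 V.
Balancing electrons gives n = 2.
ΔG° = −nFE° = −(2)(96485)(-2.27) = 438,042 J = +438.0 kJ/mol.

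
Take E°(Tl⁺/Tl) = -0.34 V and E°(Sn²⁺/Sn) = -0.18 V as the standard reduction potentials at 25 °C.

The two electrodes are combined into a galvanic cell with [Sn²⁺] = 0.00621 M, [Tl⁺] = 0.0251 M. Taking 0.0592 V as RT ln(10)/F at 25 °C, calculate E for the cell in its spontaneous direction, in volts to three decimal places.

+0.189 V

Sn²⁺/Sn is the cathode (higher E°), Tl⁺/Tl the anode: E°cell = -0.18 − (-0.34) = +0.16 V, n = 2.
Overall: Sn²⁺(aq) + 2 Tl(s) → Sn(s) + 2 Tl⁺(aq)
Q = [Tl⁺]^2 / ([Sn²⁺]); log Q = -0.994.
E = E° − (0.0592/n) log Q = +0.16 − (0.0592/2)(-0.994) = +0.189 V.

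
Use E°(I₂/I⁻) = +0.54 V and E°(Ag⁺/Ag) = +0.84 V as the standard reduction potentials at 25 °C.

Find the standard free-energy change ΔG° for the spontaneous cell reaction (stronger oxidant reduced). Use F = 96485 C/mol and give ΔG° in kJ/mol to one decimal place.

-57.9 kJ/mol

Ag⁺/Ag (E° = +0.84 V) is the cathode; I₂/I⁻ (E° = +0.54 V) is the anode, so E°cell = +0.30 V.
Balancing electrons gives n = 2 (lcm of 1 and 2).
ΔG° = −nFE° = −(2)(96485)(+0.30) = -57,891 J = -57.9 kJ/mol.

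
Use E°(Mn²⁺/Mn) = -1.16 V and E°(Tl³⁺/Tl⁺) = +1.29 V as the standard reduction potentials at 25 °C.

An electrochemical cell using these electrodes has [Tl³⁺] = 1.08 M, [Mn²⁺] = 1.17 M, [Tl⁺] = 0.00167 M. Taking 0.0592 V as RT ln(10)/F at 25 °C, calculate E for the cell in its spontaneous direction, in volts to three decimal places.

Tl³⁺/Tl⁺ is the cathode (higher E°), Mn²⁺/Mn the anode: E°cell = +1.29 − (-1.16) = +2.45 V, n = 2.
Overall: Tl³⁺(aq) + Mn(s) → Tl⁺(aq) + Mn²⁺(aq)
Q = [Tl⁺]·[Mn²⁺] / ([Tl³⁺]); log Q = -2.743.
E = E° − (0.0592/n) log Q = +2.45 − (0.0592/2)(-2.743) = +2.531 V.

+2.531 V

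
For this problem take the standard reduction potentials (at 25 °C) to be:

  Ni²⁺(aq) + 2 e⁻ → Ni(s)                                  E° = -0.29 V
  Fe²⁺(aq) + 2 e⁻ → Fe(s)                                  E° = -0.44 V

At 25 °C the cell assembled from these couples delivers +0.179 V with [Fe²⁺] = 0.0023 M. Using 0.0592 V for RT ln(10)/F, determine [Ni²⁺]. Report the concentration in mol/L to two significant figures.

0.022 M

Ni²⁺/Ni is the cathode, Fe²⁺/Fe the anode: E°cell = +0.15 V, n = 2.
Overall reaction: Ni²⁺(aq) + Fe(s) → Ni(s) + Fe²⁺(aq); Q = [Fe²⁺]^1/[Ni²⁺]^1.
From E = E° − (0.0592/n) log Q: log Q = (E° − E)·n/0.0592 = (+0.15 − (+0.179))·2/0.0592 = -0.9797.
So 1·log[Ni²⁺] = 1·log(0.0023) − log Q = -2.6383 − (-0.9797) = -1.6586; [Ni²⁺] = 10^(-1.6586) ≈ 0.022 M.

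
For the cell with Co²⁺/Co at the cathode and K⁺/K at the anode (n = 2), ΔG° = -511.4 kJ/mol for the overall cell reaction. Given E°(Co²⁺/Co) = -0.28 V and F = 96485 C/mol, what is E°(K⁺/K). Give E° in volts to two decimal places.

E°cell = −ΔG°/(nF) = −(-511.4×10³)/((2)(96485)) = +2.650 V.
Since Co²⁺/Co is the cathode and K⁺/K the anode, E°cell = E°(Co²⁺/Co) − E°(K⁺/K).
So E°(K⁺/K) = E°(Co²⁺/Co) − E°cell = (-0.28) − (+2.650) = -2.93 V.

-2.93 V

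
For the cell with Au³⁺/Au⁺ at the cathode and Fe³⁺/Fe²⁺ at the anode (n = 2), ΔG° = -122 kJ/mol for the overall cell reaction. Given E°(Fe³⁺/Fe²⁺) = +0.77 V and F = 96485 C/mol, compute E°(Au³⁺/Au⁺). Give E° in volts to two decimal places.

E°cell = −ΔG°/(nF) = −(-122×10³)/((2)(96485)) = +0.632 V.
Since Au³⁺/Au⁺ is the cathode and Fe³⁺/Fe²⁺ the anode, E°cell = E°(Au³⁺/Au⁺) − E°(Fe³⁺/Fe²⁺).
So E°(Au³⁺/Au⁺) = E°cell + E°(Fe³⁺/Fe²⁺) = +0.632 + (+0.77) = +1.40 V.

+1.40 V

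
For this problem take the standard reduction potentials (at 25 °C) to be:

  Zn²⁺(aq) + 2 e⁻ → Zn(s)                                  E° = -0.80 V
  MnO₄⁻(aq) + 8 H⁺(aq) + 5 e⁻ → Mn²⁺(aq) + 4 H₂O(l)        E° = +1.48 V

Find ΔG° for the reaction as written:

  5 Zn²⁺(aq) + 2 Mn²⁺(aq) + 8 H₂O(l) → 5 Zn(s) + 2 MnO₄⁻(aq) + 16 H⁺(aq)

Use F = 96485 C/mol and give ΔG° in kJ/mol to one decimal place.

+2199.9 kJ/mol

As written, Zn²⁺/Zn is reduced (cathode) and MnO₄⁻/Mn²⁺ is oxidised (anode), so E°cell = (-0.80) − (+1.48) = -2.28 V.
Balancing electrons gives n = 10.
ΔG° = −nFE° = −(10)(96485)(-2.28) = 2,199,858 J = +2199.9 kJ/mol.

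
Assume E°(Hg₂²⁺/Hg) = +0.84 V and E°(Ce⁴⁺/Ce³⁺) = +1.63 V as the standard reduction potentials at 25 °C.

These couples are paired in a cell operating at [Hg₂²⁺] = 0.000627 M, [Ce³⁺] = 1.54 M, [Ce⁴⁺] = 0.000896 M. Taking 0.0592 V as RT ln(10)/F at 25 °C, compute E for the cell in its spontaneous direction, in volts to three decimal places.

Ce⁴⁺/Ce³⁺ is the cathode (higher E°), Hg₂²⁺/Hg the anode: E°cell = +1.63 − (+0.84) = +0.79 V, n = 2.
Overall: 2 Ce⁴⁺(aq) + 2 Hg(l) → 2 Ce³⁺(aq) + Hg₂²⁺(aq)
Q = [Ce³⁺]^2·[Hg₂²⁺] / ([Ce⁴⁺]^2); log Q = 3.268.
E = E° − (0.0592/n) log Q = +0.79 − (0.0592/2)(3.268) = +0.693 V.

+0.693 V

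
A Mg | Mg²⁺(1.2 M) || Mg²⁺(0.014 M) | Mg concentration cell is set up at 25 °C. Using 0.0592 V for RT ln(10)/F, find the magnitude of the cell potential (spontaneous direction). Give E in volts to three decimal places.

+0.057 V

For a concentration cell E°cell = 0. The 1.2 M side is the cathode (reduction is favoured where [Mg²⁺] is higher).
With n = 2, E = −(0.0592/2) log([Mg²⁺]ₐₙ/[Mg²⁺]꜀ₐₜ) = −(0.0592/2) log(0.014/1.2) = −(0.0592/2)(-1.933) = +0.057 V.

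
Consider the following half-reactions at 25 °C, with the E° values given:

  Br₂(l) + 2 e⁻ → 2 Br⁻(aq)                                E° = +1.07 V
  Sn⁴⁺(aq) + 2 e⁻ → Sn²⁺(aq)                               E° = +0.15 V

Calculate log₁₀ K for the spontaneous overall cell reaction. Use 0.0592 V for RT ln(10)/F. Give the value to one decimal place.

31.1

Cathode: Br₂/Br⁻; anode: Sn⁴⁺/Sn²⁺. E°cell = +0.92 V, n = 2.
log K = nE°cell / 0.0592 = (2)(+0.92) / 0.0592 = 31.1.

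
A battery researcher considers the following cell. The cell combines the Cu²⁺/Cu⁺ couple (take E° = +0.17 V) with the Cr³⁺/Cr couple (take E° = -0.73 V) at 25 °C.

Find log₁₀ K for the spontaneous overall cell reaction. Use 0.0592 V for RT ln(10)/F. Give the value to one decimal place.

45.6

Cathode: Cu²⁺/Cu⁺; anode: Cr³⁺/Cr. E°cell = +0.90 V, n = 3.
log K = nE°cell / 0.0592 = (3)(+0.90) / 0.0592 = 45.6.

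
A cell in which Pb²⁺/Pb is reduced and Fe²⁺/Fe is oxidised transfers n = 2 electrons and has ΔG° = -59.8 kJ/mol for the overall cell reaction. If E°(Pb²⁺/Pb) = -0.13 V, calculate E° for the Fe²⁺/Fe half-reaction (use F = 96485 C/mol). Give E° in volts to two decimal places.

E°cell = −ΔG°/(nF) = −(-59.8×10³)/((2)(96485)) = +0.310 V.
Since Pb²⁺/Pb is the cathode and Fe²⁺/Fe the anode, E°cell = E°(Pb²⁺/Pb) − E°(Fe²⁺/Fe).
So E°(Fe²⁺/Fe) = E°(Pb²⁺/Pb) − E°cell = (-0.13) − (+0.310) = -0.44 V.

-0.44 V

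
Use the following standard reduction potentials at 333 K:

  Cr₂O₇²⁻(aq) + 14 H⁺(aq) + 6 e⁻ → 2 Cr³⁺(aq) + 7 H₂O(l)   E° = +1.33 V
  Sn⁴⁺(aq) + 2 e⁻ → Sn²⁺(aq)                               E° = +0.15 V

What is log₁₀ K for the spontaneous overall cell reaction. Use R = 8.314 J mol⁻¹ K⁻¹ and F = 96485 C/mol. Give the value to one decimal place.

107.2

Cathode: Cr₂O₇²⁻/Cr³⁺; anode: Sn⁴⁺/Sn²⁺. E°cell = (+1.33) − (+0.15) = +1.18 V, with n = 6.
ΔG° = −nFE° = −RT ln K, so ln K = nFE°/(RT) = (6)(96485)(+1.18) / ((8.314)(333)) = 246.740.
log₁₀ K = 246.740 / ln 10 = 107.2.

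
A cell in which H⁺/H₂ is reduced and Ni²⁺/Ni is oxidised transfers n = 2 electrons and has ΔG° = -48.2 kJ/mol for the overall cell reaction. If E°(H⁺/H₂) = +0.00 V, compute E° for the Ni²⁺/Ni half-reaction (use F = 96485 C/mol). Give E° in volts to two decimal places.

E°cell = −ΔG°/(nF) = −(-48.2×10³)/((2)(96485)) = +0.250 V.
Since H⁺/H₂ is the cathode and Ni²⁺/Ni the anode, E°cell = E°(H⁺/H₂) − E°(Ni²⁺/Ni).
So E°(Ni²⁺/Ni) = E°(H⁺/H₂) − E°cell = (+0.00) − (+0.250) = -0.25 V.

-0.25 V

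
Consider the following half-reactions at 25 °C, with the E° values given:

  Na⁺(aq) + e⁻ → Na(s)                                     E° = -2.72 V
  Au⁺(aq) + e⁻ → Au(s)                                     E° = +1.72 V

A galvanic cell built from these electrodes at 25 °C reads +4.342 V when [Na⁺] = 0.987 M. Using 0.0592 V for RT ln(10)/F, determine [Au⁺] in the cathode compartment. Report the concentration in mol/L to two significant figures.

Au⁺/Au is the cathode, Na⁺/Na the anode: E°cell = +4.44 V, n = 1.
Overall reaction: Au⁺(aq) + Na(s) → Au(s) + Na⁺(aq); Q = [Na⁺]^1/[Au⁺]^1.
From E = E° − (0.0592/n) log Q: log Q = (E° − E)·n/0.0592 = (+4.44 − (+4.342))·1/0.0592 = 1.6554.
So 1·log[Au⁺] = 1·log(0.987) − log Q = -0.0057 − (1.6554) = -1.6611; [Au⁺] = 10^(-1.6611) ≈ 0.022 M.

0.022 M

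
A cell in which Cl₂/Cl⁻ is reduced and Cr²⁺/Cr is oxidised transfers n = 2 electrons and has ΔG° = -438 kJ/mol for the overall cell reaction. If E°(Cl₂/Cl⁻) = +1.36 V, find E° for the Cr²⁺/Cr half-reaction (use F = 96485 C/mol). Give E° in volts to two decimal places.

E°cell = −ΔG°/(nF) = −(-438×10³)/((2)(96485)) = +2.270 V.
Since Cl₂/Cl⁻ is the cathode and Cr²⁺/Cr the anode, E°cell = E°(Cl₂/Cl⁻) − E°(Cr²⁺/Cr).
So E°(Cr²⁺/Cr) = E°(Cl₂/Cl⁻) − E°cell = (+1.36) − (+2.270) = -0.91 V.

-0.91 V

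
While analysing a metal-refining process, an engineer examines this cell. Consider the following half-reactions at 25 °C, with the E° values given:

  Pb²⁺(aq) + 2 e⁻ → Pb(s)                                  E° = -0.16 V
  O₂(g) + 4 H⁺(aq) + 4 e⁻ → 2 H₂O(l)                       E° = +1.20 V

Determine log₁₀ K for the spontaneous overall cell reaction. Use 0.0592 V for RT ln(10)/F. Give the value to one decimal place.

91.9

Cathode: O₂/H₂O; anode: Pb²⁺/Pb. E°cell = +1.36 V, n = 4.
log K = nE°cell / 0.0592 = (4)(+1.36) / 0.0592 = 91.9.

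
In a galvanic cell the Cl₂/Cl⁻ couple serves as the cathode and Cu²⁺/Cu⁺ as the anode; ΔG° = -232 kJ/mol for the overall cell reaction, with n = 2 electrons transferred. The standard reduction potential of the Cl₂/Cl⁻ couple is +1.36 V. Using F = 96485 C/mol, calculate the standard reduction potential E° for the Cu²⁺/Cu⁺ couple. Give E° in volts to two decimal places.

E°cell = −ΔG°/(nF) = −(-232×10³)/((2)(96485)) = +1.202 V.
Since Cl₂/Cl⁻ is the cathode and Cu²⁺/Cu⁺ the anode, E°cell = E°(Cl₂/Cl⁻) − E°(Cu²⁺/Cu⁺).
So E°(Cu²⁺/Cu⁺) = E°(Cl₂/Cl⁻) − E°cell = (+1.36) − (+1.202) = +0.16 V.

+0.16 V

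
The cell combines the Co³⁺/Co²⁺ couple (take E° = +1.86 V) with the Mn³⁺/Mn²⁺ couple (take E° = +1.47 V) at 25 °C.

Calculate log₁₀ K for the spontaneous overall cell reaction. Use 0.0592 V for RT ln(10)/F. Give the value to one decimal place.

Cathode: Co³⁺/Co²⁺; anode: Mn³⁺/Mn²⁺. E°cell = +0.39 V, n = 1.
log K = nE°cell / 0.0592 = (1)(+0.39) / 0.0592 = 6.6.

6.6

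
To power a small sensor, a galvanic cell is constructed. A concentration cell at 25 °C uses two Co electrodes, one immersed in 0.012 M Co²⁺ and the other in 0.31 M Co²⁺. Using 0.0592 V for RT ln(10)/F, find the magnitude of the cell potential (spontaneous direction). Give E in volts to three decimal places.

+0.042 V

For a concentration cell E°cell = 0. The 0.31 M side is the cathode (reduction is favoured where [Co²⁺] is higher).
With n = 2, E = −(0.0592/2) log([Co²⁺]ₐₙ/[Co²⁺]꜀ₐₜ) = −(0.0592/2) log(0.012/0.31) = −(0.0592/2)(-1.412) = +0.042 V.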